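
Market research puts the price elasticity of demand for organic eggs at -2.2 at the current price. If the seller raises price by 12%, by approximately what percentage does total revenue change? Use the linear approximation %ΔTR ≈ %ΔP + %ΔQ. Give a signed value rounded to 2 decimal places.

%ΔQ ≈ Ed × %ΔP = (-2.2) × (+12%) = -26.4000%
%ΔTR ≈ %ΔP + %ΔQ = (+12%) + (-26.4000%) = -14.4000%

-14.40%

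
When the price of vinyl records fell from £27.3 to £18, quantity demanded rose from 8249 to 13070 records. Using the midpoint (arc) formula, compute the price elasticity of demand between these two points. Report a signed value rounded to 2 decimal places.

-1.10

%ΔQ = (13070 − 8249) / [(8249 + 13070)/2] = 4821/10659.5 = 0.452272…
%ΔP = (18 − 27.3) / [(27.3 + 18)/2] = -9.3/22.65 = -0.410596…
Arc Ed = %ΔQ / %ΔP = (4821/10659.5) / (-9.3/22.65) = -1.1015…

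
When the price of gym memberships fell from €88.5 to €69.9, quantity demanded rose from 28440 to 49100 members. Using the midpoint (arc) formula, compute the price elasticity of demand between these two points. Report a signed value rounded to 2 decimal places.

-2.27

%ΔQ = (49100 − 28440) / [(28440 + 49100)/2] = 20660/38770 = 0.532886…
%ΔP = (69.9 − 88.5) / [(88.5 + 69.9)/2] = -18.6/79.2 = -0.234848…
Arc Ed = %ΔQ / %ΔP = (20660/38770) / (-18.6/79.2) = -2.2690…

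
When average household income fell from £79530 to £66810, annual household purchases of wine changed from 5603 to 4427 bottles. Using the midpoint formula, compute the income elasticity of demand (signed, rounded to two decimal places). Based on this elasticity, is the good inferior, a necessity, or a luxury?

%ΔQ = (4427 − 5603)/[( 5603 + 4427)/2] = -1176/5015 = -0.234496…
%ΔIncome = (66810 − 79530)/[( 79530 + 66810)/2] = -12720/73170 = -0.173841…
E_income = (-1176/5015) / (-12720/73170) = 1.3489…
E_income > 1 ⇒ normal good, luxury.

1.35; luxury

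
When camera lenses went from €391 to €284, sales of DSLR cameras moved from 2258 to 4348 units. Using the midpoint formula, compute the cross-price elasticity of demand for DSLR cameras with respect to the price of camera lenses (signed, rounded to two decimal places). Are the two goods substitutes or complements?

%ΔQ_{DSLR cameras} = (4348 − 2258)/avg = 2090/3303 = 0.632758…
%ΔP_{camera lenses} = (284 − 391)/avg = -107/337.5 = -0.317037…
E_cross = (2090/3303) / (-107/337.5) = -1.9958…
E_cross < 0 ⇒ the goods are complements.

-2.00; complements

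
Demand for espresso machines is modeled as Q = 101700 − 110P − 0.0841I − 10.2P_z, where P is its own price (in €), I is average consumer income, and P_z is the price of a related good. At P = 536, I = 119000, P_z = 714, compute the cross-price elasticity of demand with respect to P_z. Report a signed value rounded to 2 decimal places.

At the given values, Q = 101700 − 110(536) − 0.0841(119000) − 10.2(714) = 25449.3.
∂Q/∂P_z = -10.2.
E = (-10.2) × (714/25449.3) = -0.2861…

-0.29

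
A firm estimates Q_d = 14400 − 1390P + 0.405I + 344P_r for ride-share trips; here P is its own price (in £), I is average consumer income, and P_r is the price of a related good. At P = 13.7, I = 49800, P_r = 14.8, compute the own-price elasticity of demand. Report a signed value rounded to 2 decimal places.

At the given values, Q_d = 14400 − 1390(13.7) + 0.405(49800) + 344(14.8) = 20617.2.
∂Q_d/∂P = −1390.
E = (-1390) × (13.7/20617.2) = -0.9236…

-0.92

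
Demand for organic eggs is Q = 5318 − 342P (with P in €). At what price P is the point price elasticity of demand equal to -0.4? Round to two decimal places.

Ed = −342P/(5318 − 342P). Set this equal to -0.4:
342P = 0.4·(5318 − 342P) ⇒ 342P(1 + 0.4) = 0.4·5318
P = 0.4·5318 / (342·1.4) = 4.4427…

4.44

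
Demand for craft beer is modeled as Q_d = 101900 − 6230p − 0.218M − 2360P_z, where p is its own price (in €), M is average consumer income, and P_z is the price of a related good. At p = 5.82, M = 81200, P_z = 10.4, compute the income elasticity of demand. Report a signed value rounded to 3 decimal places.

At the given values, Q_d = 101900 − 6230(5.82) − 0.218(81200) − 2360(10.4) = 23395.8.
∂Q_d/∂M = -0.218.
E = (-0.218) × (81200/23395.8) = -0.75661…

-0.757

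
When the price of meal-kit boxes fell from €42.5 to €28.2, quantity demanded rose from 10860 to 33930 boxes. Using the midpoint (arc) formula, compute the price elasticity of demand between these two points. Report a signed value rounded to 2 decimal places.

-2.55

%ΔQ = (33930 − 10860) / [(10860 + 33930)/2] = 23070/22395 = 1.030140…
%ΔP = (28.2 − 42.5) / [(42.5 + 28.2)/2] = -14.3/35.35 = -0.404526…
Arc Ed = %ΔQ / %ΔP = (23070/22395) / (-14.3/35.35) = -2.5465…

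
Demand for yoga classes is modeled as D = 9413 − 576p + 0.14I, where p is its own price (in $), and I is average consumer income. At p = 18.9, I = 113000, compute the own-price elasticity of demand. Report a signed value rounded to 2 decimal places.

-0.76

At the given values, D = 9413 − 576(18.9) + 0.14(113000) = 14346.6.
∂D/∂p = −576.
E = (-576) × (18.9/14346.6) = -0.7588…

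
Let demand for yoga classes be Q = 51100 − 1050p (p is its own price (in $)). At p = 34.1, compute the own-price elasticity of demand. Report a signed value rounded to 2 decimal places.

At the given values, Q = 51100 − 1050(34.1) = 15295.
∂Q/∂p = −1050.
E = (-1050) × (34.1/15295) = -2.3409…

-2.34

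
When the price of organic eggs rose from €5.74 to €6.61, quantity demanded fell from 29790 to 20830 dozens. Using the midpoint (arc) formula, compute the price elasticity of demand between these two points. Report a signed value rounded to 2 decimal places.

%ΔQ = (20830 − 29790) / [(29790 + 20830)/2] = -8960/25310 = -0.354010…
%ΔP = (6.61 − 5.74) / [(5.74 + 6.61)/2] = 0.87/6.175 = 0.140890…
Arc Ed = %ΔQ / %ΔP = (-8960/25310) / (0.87/6.175) = -2.5126…

-2.51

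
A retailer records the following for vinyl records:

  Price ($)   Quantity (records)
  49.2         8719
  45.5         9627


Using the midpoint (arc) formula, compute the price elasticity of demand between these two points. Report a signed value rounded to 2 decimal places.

%ΔQ = (9627 − 8719) / [(8719 + 9627)/2] = 908/9173 = 0.098986…
%ΔP = (45.5 − 49.2) / [(49.2 + 45.5)/2] = -3.7/47.35 = -0.078141…
Arc Ed = %ΔQ / %ΔP = (908/9173) / (-3.7/47.35) = -1.2667…

-1.27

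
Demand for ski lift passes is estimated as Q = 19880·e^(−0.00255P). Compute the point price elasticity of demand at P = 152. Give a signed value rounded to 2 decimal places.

-0.39

dQ/dP = −0.00255·Q = -34.4052. At P = 152, Q = 13492.2.
Ed = (dQ/dP)·(P/Q) = (-34.4052) × (152/13492.2) = -0.3876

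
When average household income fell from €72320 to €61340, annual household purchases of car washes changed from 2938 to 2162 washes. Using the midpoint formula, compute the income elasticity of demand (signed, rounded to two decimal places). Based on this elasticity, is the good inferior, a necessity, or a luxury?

1.85; luxury

%ΔQ = (2162 − 2938)/[( 2938 + 2162)/2] = -776/2550 = -0.304313…
%ΔIncome = (61340 − 72320)/[( 72320 + 61340)/2] = -10980/66830 = -0.164297…
E_income = (-776/2550) / (-10980/66830) = 1.8522…
E_income > 1 ⇒ normal good, luxury.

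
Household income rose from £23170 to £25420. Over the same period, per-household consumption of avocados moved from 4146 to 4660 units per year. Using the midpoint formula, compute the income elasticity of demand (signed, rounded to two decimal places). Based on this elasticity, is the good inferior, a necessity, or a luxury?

1.26; luxury

%ΔQ = (4660 − 4146)/[( 4146 + 4660)/2] = 514/4403 = 0.116738…
%ΔIncome = (25420 − 23170)/[( 23170 + 25420)/2] = 2250/24295 = 0.092611…
E_income = (514/4403) / (2250/24295) = 1.2605…
E_income > 1 ⇒ normal good, luxury.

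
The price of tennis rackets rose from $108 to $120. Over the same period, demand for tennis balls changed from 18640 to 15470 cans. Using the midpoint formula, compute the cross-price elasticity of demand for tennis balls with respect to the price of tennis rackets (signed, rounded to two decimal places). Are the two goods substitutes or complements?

-1.77; complements

%ΔQ_{tennis balls} = (15470 − 18640)/avg = -3170/17055 = -0.185869…
%ΔP_{tennis rackets} = (120 − 108)/avg = 12/114 = 0.105263…
E_cross = (-3170/17055) / (12/114) = -1.7657…
E_cross < 0 ⇒ the goods are complements.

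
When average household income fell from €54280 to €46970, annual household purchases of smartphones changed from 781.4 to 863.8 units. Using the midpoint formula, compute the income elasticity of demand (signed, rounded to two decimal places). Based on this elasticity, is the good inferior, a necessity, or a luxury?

%ΔQ = (863.8 − 781.4)/[( 781.4 + 863.8)/2] = 82.4/822.6 = 0.100170…
%ΔIncome = (46970 − 54280)/[( 54280 + 46970)/2] = -7310/50625 = -0.144395…
E_income = (82.4/822.6) / (-7310/50625) = -0.6937…
E_income < 0 ⇒ inferior good.

-0.69; inferior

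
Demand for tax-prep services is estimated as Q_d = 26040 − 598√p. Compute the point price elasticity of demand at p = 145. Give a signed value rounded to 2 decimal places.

dQ_d/dp = −598/(2√p) = -24.8306. At p = 145, Q_d = 18839.1.
Ed = (dQ_d/dp)·(p/Q_d) = (-24.8306) × (145/18839.1) = -0.1911…

-0.19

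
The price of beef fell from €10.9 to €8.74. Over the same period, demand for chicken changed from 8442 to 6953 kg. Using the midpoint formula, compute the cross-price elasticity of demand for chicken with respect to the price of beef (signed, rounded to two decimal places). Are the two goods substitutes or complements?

0.88; substitutes

%ΔQ_{chicken} = (6953 − 8442)/avg = -1489/7697.5 = -0.193439…
%ΔP_{beef} = (8.74 − 10.9)/avg = -2.16/9.82 = -0.219959…
E_cross = (-1489/7697.5) / (-2.16/9.82) = 0.8794…
E_cross > 0 ⇒ the goods are substitutes.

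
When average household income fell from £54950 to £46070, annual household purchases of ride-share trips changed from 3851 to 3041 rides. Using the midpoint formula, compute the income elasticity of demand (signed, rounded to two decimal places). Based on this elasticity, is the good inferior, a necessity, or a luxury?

%ΔQ = (3041 − 3851)/[( 3851 + 3041)/2] = -810/3446 = -0.235055…
%ΔIncome = (46070 − 54950)/[( 54950 + 46070)/2] = -8880/50510 = -0.175806…
E_income = (-810/3446) / (-8880/50510) = 1.3370…
E_income > 1 ⇒ normal good, luxury.

1.34; luxury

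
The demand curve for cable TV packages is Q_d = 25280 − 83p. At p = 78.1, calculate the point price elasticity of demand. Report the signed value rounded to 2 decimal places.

-0.34

dQ_d/dp = −83. At p = 78.1, Q_d = 25280 − 83(78.1) = 18797.7.
Ed = (dQ_d/dp)·(p/Q_d) = −83 × (78.1/18797.7) = -0.3448…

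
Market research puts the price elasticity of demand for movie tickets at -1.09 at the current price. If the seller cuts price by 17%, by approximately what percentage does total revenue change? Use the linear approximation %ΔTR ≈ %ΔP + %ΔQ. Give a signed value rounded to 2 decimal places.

+1.53%

%ΔQ ≈ Ed × %ΔP = (-1.09) × (-17%) = +18.5300%
%ΔTR ≈ %ΔP + %ΔQ = (-17%) + (+18.5300%) = +1.5300%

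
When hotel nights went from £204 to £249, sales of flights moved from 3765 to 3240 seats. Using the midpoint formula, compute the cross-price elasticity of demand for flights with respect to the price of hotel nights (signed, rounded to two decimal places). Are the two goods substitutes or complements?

-0.75; complements

%ΔQ_{flights} = (3240 − 3765)/avg = -525/3502.5 = -0.149892…
%ΔP_{hotel nights} = (249 − 204)/avg = 45/226.5 = 0.198675…
E_cross = (-525/3502.5) / (45/226.5) = -0.7544…
E_cross < 0 ⇒ the goods are complements.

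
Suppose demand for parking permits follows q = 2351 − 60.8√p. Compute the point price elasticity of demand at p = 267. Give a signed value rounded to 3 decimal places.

dq/dp = −60.8/(2√p) = -1.86045. At p = 267, q = 1357.52.
Ed = (dq/dp)·(p/q) = (-1.86045) × (267/1357.52) = -0.36591…

-0.366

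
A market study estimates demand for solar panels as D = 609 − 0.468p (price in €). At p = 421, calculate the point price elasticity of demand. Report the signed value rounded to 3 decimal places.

dD/dp = −0.468. At p = 421, D = 609 − 0.468(421) = 411.972.
Ed = (dD/dp)·(p/D) = −0.468 × (421/411.972) = -0.47825…

-0.478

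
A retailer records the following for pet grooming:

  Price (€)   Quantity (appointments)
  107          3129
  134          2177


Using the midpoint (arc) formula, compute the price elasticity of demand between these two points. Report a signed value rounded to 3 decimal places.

-1.601

%ΔQ = (2177 − 3129) / [(3129 + 2177)/2] = -952/2653 = -0.358839…
%ΔP = (134 − 107) / [(107 + 134)/2] = 27/120.5 = 0.224066…
Arc Ed = %ΔQ / %ΔP = (-952/2653) / (27/120.5) = -1.60148…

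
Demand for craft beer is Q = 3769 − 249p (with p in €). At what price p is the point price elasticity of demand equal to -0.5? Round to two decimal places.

Ed = −249p/(3769 − 249p). Set this equal to -0.5:
249p = 0.5·(3769 − 249p) ⇒ 249p(1 + 0.5) = 0.5·3769
p = 0.5·3769 / (249·1.5) = 5.0455…

5.05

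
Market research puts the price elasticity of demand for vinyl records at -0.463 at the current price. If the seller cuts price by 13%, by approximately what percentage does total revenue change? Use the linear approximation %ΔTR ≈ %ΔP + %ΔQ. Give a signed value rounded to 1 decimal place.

%ΔQ ≈ Ed × %ΔP = (-0.463) × (-13%) = +6.0190%
%ΔTR ≈ %ΔP + %ΔQ = (-13%) + (+6.0190%) = -6.9810%

-7.0%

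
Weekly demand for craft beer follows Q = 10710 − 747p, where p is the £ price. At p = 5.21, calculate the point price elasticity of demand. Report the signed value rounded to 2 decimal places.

dQ/dp = −747. At p = 5.21, Q = 10710 − 747(5.21) = 6818.13.
Ed = (dQ/dp)·(p/Q) = −747 × (5.21/6818.13) = -0.5708…

-0.57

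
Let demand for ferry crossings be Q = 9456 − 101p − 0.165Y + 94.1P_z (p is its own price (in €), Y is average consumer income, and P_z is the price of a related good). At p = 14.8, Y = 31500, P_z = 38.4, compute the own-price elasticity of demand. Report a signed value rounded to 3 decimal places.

At the given values, Q = 9456 − 101(14.8) − 0.165(31500) + 94.1(38.4) = 6377.14.
∂Q/∂p = −101.
E = (-101) × (14.8/6377.14) = -0.23439…

-0.234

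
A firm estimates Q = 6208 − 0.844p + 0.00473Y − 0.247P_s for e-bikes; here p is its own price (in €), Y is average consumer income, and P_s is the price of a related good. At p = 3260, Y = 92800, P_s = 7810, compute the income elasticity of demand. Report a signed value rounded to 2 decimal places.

At the given values, Q = 6208 − 0.844(3260) + 0.00473(92800) − 0.247(7810) = 1966.434.
∂Q/∂Y = 0.00473.
E = (0.00473) × (92800/1966.434) = 0.2232…

0.22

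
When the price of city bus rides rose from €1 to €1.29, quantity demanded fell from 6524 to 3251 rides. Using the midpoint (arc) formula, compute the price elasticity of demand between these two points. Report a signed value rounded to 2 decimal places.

%ΔQ = (3251 − 6524) / [(6524 + 3251)/2] = -3273/4887.5 = -0.669667…
%ΔP = (1.29 − 1) / [(1 + 1.29)/2] = 0.29/1.145 = 0.253275…
Arc Ed = %ΔQ / %ΔP = (-3273/4887.5) / (0.29/1.145) = -2.6440…

-2.64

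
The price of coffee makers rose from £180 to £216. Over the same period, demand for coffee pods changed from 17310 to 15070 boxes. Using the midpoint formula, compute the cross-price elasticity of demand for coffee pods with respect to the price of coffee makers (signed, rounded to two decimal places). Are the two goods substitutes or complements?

%ΔQ_{coffee pods} = (15070 − 17310)/avg = -2240/16190 = -0.138357…
%ΔP_{coffee makers} = (216 − 180)/avg = 36/198 = 0.181818…
E_cross = (-2240/16190) / (36/198) = -0.7609…
E_cross < 0 ⇒ the goods are complements.

-0.76; complements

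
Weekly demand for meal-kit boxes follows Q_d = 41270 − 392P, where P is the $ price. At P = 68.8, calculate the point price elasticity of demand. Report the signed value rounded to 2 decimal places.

-1.89

dQ_d/dP = −392. At P = 68.8, Q_d = 41270 − 392(68.8) = 14300.4.
Ed = (dQ_d/dP)·(P/Q_d) = −392 × (68.8/14300.4) = -1.8859…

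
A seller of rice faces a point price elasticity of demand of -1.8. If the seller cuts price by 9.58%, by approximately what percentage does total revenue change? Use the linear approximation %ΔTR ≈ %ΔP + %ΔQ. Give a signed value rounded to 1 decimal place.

%ΔQ ≈ Ed × %ΔP = (-1.8) × (-9.58%) = +17.2440%
%ΔTR ≈ %ΔP + %ΔQ = (-9.58%) + (+17.2440%) = +7.6640%

+7.7%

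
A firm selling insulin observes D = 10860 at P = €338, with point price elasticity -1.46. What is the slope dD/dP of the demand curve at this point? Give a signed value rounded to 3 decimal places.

Ed = (dD/dP)·(P/D) ⇒ dD/dP = Ed·D/P = (-1.46)·10860/338 = -46.91005…

-46.910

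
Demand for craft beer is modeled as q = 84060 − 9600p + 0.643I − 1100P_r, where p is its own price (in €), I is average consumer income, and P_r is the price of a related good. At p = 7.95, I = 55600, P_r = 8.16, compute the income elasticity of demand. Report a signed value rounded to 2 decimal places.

At the given values, q = 84060 − 9600(7.95) + 0.643(55600) − 1100(8.16) = 34514.8.
∂q/∂I = 0.643.
E = (0.643) × (55600/34514.8) = 1.0358…

1.04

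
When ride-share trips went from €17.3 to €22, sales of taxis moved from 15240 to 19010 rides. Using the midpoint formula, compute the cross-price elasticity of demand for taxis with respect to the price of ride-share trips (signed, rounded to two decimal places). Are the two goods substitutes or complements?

0.92; substitutes

%ΔQ_{taxis} = (19010 − 15240)/avg = 3770/17125 = 0.220145…
%ΔP_{ride-share trips} = (22 − 17.3)/avg = 4.7/19.65 = 0.239185…
E_cross = (3770/17125) / (4.7/19.65) = 0.9203…
E_cross > 0 ⇒ the goods are substitutes.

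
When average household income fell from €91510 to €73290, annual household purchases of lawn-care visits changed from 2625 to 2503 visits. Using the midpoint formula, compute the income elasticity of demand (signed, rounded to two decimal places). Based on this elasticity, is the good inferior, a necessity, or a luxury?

%ΔQ = (2503 − 2625)/[( 2625 + 2503)/2] = -122/2564 = -0.047581…
%ΔIncome = (73290 − 91510)/[( 91510 + 73290)/2] = -18220/82400 = -0.221116…
E_income = (-122/2564) / (-18220/82400) = 0.2151…
0 < E_income < 1 ⇒ normal good, necessity.

0.22; necessity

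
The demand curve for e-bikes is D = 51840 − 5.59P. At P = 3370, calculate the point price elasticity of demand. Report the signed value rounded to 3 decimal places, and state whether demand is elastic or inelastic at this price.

-0.571; inelastic

dD/dP = −5.59. At P = 3370, D = 51840 − 5.59(3370) = 33001.7.
Ed = (dD/dP)·(P/D) = −5.59 × (3370/33001.7) = -0.57082…
|Ed| = 0.571 < 1, so demand is inelastic.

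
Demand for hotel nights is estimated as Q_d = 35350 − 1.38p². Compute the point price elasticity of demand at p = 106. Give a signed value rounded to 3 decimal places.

-1.563

dQ_d/dp = −2·1.38·p = -292.56. At p = 106, Q_d = 19844.32.
Ed = (dQ_d/dp)·(p/Q_d) = (-292.56) × (106/19844.32) = -1.56273…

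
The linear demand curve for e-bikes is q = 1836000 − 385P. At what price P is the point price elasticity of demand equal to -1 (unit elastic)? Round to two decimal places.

2384.42

Ed = −385P/(1836000 − 385P). Set this equal to -1:
385P = 1·(1836000 − 385P) ⇒ 385P(1 + 1) = 1·1836000
P = 1·1836000 / (385·2) = 2384.4155…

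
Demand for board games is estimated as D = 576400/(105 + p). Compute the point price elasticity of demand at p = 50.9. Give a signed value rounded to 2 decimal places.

-0.33

dD/dp = −576400/(105 + p)² = -23.7155. At p = 50.9, D = 3697.24.
Ed = (dD/dp)·(p/D) = (-23.7155) × (50.9/3697.24) = -0.3264…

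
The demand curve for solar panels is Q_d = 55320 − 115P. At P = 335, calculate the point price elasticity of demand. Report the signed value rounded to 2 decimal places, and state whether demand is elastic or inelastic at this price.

dQ_d/dP = −115. At P = 335, Q_d = 55320 − 115(335) = 16795.
Ed = (dQ_d/dP)·(P/Q_d) = −115 × (335/16795) = -2.2938…
|Ed| = 2.29 > 1, so demand is elastic.

-2.29; elastic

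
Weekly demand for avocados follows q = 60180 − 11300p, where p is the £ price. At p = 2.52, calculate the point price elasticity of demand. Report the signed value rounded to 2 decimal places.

dq/dp = −11300. At p = 2.52, q = 60180 − 11300(2.52) = 31704.
Ed = (dq/dp)·(p/q) = −11300 × (2.52/31704) = -0.8981…

-0.90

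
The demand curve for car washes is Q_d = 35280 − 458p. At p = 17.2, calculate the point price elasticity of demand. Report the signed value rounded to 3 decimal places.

-0.287

dQ_d/dp = −458. At p = 17.2, Q_d = 35280 − 458(17.2) = 27402.4.
Ed = (dQ_d/dp)·(p/Q_d) = −458 × (17.2/27402.4) = -0.28747…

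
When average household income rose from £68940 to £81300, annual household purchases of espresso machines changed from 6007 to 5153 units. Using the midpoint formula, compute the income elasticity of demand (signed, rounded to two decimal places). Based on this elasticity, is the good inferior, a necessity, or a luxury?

-0.93; inferior

%ΔQ = (5153 − 6007)/[( 6007 + 5153)/2] = -854/5580 = -0.153046…
%ΔIncome = (81300 − 68940)/[( 68940 + 81300)/2] = 12360/75120 = 0.164536…
E_income = (-854/5580) / (12360/75120) = -0.9301…
E_income < 0 ⇒ inferior good.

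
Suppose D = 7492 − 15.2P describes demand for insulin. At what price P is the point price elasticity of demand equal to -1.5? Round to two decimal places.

295.74

Ed = −15.2P/(7492 − 15.2P). Set this equal to -1.5:
15.2P = 1.5·(7492 − 15.2P) ⇒ 15.2P(1 + 1.5) = 1.5·7492
P = 1.5·7492 / (15.2·2.5) = 295.7368…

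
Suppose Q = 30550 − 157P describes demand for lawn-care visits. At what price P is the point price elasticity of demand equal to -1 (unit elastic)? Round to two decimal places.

Ed = −157P/(30550 − 157P). Set this equal to -1:
157P = 1·(30550 − 157P) ⇒ 157P(1 + 1) = 1·30550
P = 1·30550 / (157·2) = 97.2929…

97.29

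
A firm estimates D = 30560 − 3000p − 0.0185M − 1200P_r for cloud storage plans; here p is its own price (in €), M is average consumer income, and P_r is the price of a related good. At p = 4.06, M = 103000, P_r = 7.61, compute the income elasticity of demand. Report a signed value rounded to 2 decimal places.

At the given values, D = 30560 − 3000(4.06) − 0.0185(103000) − 1200(7.61) = 7342.5.
∂D/∂M = -0.0185.
E = (-0.0185) × (103000/7342.5) = -0.2595…

-0.26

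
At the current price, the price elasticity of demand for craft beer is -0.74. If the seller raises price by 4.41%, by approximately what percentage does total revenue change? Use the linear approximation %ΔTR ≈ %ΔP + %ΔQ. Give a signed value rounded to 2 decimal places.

%ΔQ ≈ Ed × %ΔP = (-0.74) × (+4.41%) = -3.2634%
%ΔTR ≈ %ΔP + %ΔQ = (+4.41%) + (-3.2634%) = +1.1466%

+1.15%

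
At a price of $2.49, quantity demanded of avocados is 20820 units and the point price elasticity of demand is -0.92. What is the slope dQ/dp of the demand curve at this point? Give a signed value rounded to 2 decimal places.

-7692.53

Ed = (dQ/dp)·(p/Q) ⇒ dQ/dp = Ed·Q/p = (-0.92)·20820/2.49 = -7692.5301…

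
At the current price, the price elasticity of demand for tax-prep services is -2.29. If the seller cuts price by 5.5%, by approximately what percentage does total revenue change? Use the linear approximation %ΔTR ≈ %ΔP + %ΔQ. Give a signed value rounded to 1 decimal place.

%ΔQ ≈ Ed × %ΔP = (-2.29) × (-5.5%) = +12.5950%
%ΔTR ≈ %ΔP + %ΔQ = (-5.5%) + (+12.5950%) = +7.0950%

+7.1%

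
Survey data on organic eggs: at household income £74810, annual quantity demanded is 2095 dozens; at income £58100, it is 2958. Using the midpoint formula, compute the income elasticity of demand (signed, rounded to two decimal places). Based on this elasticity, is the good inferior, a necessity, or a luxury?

%ΔQ = (2958 − 2095)/[( 2095 + 2958)/2] = 863/2526.5 = 0.341579…
%ΔIncome = (58100 − 74810)/[( 74810 + 58100)/2] = -16710/66455 = -0.251448…
E_income = (863/2526.5) / (-16710/66455) = -1.3584…
E_income < 0 ⇒ inferior good.

-1.36; inferior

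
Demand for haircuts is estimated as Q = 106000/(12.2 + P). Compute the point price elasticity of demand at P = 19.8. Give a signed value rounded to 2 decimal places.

dQ/dP = −106000/(12.2 + P)² = -103.516. At P = 19.8, Q = 3312.5.
Ed = (dQ/dP)·(P/Q) = (-103.516) × (19.8/3312.5) = -0.6187…

-0.62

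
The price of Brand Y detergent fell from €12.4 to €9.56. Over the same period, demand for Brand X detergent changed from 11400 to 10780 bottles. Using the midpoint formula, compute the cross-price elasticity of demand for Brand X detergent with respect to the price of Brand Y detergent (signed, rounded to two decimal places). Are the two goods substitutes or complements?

0.22; substitutes

%ΔQ_{Brand X detergent} = (10780 − 11400)/avg = -620/11090 = -0.055906…
%ΔP_{Brand Y detergent} = (9.56 − 12.4)/avg = -2.84/10.98 = -0.258652…
E_cross = (-620/11090) / (-2.84/10.98) = 0.2161…
E_cross > 0 ⇒ the goods are substitutes.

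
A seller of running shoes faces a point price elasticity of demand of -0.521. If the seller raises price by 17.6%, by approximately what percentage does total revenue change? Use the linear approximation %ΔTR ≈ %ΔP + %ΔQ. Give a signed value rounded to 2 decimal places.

+8.43%

%ΔQ ≈ Ed × %ΔP = (-0.521) × (+17.6%) = -9.1696%
%ΔTR ≈ %ΔP + %ΔQ = (+17.6%) + (-9.1696%) = +8.4304%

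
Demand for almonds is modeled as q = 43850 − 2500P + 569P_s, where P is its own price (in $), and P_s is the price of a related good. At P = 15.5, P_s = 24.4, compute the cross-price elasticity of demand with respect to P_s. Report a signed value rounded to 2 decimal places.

0.73

At the given values, q = 43850 − 2500(15.5) + 569(24.4) = 18983.6.
∂q/∂P_s = 569.
E = (569) × (24.4/18983.6) = 0.7313…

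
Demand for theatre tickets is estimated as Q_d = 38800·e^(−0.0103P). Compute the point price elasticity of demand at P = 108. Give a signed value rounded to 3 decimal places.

-1.112

dQ_d/dP = −0.0103·Q_d = -131.389. At P = 108, Q_d = 12756.2.
Ed = (dQ_d/dP)·(P/Q_d) = (-131.389) × (108/12756.2) = -1.1124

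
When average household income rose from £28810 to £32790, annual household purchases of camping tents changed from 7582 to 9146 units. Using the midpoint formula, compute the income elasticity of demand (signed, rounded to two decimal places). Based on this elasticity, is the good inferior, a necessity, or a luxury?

1.45; luxury

%ΔQ = (9146 − 7582)/[( 7582 + 9146)/2] = 1564/8364 = 0.186991…
%ΔIncome = (32790 − 28810)/[( 28810 + 32790)/2] = 3980/30800 = 0.129220…
E_income = (1564/8364) / (3980/30800) = 1.4470…
E_income > 1 ⇒ normal good, luxury.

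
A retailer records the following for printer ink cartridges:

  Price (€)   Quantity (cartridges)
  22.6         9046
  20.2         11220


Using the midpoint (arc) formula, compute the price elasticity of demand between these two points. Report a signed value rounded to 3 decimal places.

%ΔQ = (11220 − 9046) / [(9046 + 11220)/2] = 2174/10133 = 0.214546…
%ΔP = (20.2 − 22.6) / [(22.6 + 20.2)/2] = -2.4/21.4 = -0.112149…
Arc Ed = %ΔQ / %ΔP = (2174/10133) / (-2.4/21.4) = -1.91303…

-1.913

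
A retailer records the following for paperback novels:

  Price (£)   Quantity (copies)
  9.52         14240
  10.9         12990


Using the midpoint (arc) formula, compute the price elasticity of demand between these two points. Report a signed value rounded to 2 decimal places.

-0.68

%ΔQ = (12990 − 14240) / [(14240 + 12990)/2] = -1250/13615 = -0.091810…
%ΔP = (10.9 − 9.52) / [(9.52 + 10.9)/2] = 1.38/10.21 = 0.135161…
Arc Ed = %ΔQ / %ΔP = (-1250/13615) / (1.38/10.21) = -0.6792…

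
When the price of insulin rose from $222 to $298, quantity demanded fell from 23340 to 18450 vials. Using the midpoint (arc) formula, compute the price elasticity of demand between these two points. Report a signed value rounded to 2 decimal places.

-0.80

%ΔQ = (18450 − 23340) / [(23340 + 18450)/2] = -4890/20895 = -0.234027…
%ΔP = (298 − 222) / [(222 + 298)/2] = 76/260 = 0.292307…
Arc Ed = %ΔQ / %ΔP = (-4890/20895) / (76/260) = -0.8006…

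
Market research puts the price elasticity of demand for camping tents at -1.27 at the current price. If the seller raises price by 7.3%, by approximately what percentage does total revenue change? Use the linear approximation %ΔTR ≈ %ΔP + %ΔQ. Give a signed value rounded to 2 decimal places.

%ΔQ ≈ Ed × %ΔP = (-1.27) × (+7.3%) = -9.2710%
%ΔTR ≈ %ΔP + %ΔQ = (+7.3%) + (-9.2710%) = -1.9710%

-1.97%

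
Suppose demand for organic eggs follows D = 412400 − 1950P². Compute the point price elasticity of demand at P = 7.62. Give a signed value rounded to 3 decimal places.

dD/dP = −2·1950·P = -29718. At P = 7.62, D = 299174.42.
Ed = (dD/dP)·(P/D) = (-29718) × (7.62/299174.42) = -0.75692…

-0.757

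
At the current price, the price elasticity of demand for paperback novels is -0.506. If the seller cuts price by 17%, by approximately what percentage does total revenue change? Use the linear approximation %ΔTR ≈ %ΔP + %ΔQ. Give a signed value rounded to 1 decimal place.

%ΔQ ≈ Ed × %ΔP = (-0.506) × (-17%) = +8.6020%
%ΔTR ≈ %ΔP + %ΔQ = (-17%) + (+8.6020%) = -8.3980%

-8.4%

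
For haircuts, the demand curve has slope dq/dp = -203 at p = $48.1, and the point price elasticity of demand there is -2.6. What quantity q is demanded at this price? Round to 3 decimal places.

Ed = (dq/dp)·(p/q) ⇒ q = (dq/dp)·p/Ed = (-203)·48.1/(-2.6) = 3755.5

3755.500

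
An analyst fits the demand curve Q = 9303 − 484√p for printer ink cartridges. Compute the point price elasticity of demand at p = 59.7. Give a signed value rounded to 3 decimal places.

-0.336

dQ/dp = −484/(2√p) = -31.3205. At p = 59.7, Q = 5563.34.
Ed = (dQ/dp)·(p/Q) = (-31.3205) × (59.7/5563.34) = -0.33609…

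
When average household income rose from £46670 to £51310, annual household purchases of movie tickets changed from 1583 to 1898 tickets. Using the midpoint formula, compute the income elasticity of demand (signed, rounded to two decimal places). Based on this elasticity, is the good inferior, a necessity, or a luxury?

1.91; luxury

%ΔQ = (1898 − 1583)/[( 1583 + 1898)/2] = 315/1740.5 = 0.180982…
%ΔIncome = (51310 − 46670)/[( 46670 + 51310)/2] = 4640/48990 = 0.094713…
E_income = (315/1740.5) / (4640/48990) = 1.9108…
E_income > 1 ⇒ normal good, luxury.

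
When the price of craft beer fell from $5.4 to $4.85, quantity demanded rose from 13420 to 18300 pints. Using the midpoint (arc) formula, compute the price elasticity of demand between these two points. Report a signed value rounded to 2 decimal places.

%ΔQ = (18300 − 13420) / [(13420 + 18300)/2] = 4880/15860 = 0.307692…
%ΔP = (4.85 − 5.4) / [(5.4 + 4.85)/2] = -0.55/5.125 = -0.107317…
Arc Ed = %ΔQ / %ΔP = (4880/15860) / (-0.55/5.125) = -2.8671…

-2.87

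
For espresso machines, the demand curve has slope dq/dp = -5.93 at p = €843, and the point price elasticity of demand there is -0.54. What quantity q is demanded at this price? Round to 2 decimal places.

Ed = (dq/dp)·(p/q) ⇒ q = (dq/dp)·p/Ed = (-5.93)·843/(-0.54) = 9257.3888…

9257.39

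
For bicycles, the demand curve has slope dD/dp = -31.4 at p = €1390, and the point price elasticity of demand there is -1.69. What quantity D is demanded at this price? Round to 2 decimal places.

25826.04

Ed = (dD/dp)·(p/D) ⇒ D = (dD/dp)·p/Ed = (-31.4)·1390/(-1.69) = 25826.0355…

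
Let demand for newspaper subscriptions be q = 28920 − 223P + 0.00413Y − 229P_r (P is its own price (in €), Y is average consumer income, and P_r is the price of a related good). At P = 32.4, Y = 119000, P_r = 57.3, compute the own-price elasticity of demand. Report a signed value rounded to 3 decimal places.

At the given values, q = 28920 − 223(32.4) + 0.00413(119000) − 229(57.3) = 9064.57.
∂q/∂P = −223.
E = (-223) × (32.4/9064.57) = -0.79708…

-0.797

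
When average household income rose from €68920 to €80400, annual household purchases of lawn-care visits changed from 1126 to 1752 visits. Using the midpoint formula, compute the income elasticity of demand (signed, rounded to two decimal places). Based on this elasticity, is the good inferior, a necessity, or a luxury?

2.83; luxury

%ΔQ = (1752 − 1126)/[( 1126 + 1752)/2] = 626/1439 = 0.435024…
%ΔIncome = (80400 − 68920)/[( 68920 + 80400)/2] = 11480/74660 = 0.153763…
E_income = (626/1439) / (11480/74660) = 2.8291…
E_income > 1 ⇒ normal good, luxury.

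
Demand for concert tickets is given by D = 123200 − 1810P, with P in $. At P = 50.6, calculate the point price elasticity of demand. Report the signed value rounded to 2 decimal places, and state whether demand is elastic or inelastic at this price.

dD/dP = −1810. At P = 50.6, D = 123200 − 1810(50.6) = 31614.
Ed = (dD/dP)·(P/D) = −1810 × (50.6/31614) = -2.8970…
|Ed| = 2.90 > 1, so demand is elastic.

-2.90; elastic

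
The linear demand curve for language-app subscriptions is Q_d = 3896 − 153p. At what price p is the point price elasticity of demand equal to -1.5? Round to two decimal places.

15.28

Ed = −153p/(3896 − 153p). Set this equal to -1.5:
153p = 1.5·(3896 − 153p) ⇒ 153p(1 + 1.5) = 1.5·3896
p = 1.5·3896 / (153·2.5) = 15.2784…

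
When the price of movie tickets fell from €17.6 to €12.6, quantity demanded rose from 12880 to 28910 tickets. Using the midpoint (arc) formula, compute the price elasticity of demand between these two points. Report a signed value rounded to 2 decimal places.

-2.32

%ΔQ = (28910 − 12880) / [(12880 + 28910)/2] = 16030/20895 = 0.767169…
%ΔP = (12.6 − 17.6) / [(17.6 + 12.6)/2] = -5/15.1 = -0.331125…
Arc Ed = %ΔQ / %ΔP = (16030/20895) / (-5/15.1) = -2.3168…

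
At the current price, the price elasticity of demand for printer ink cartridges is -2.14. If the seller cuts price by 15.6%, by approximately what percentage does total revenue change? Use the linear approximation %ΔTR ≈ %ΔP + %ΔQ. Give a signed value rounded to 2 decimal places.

+17.78%

%ΔQ ≈ Ed × %ΔP = (-2.14) × (-15.6%) = +33.3840%
%ΔTR ≈ %ΔP + %ΔQ = (-15.6%) + (+33.3840%) = +17.7840%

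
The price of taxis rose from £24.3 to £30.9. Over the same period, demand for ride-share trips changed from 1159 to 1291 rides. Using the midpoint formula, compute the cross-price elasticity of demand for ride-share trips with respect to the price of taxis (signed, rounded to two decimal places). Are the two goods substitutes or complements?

%ΔQ_{ride-share trips} = (1291 − 1159)/avg = 132/1225 = 0.107755…
%ΔP_{taxis} = (30.9 − 24.3)/avg = 6.6/27.6 = 0.239130…
E_cross = (132/1225) / (6.6/27.6) = 0.4506…
E_cross > 0 ⇒ the goods are substitutes.

0.45; substitutes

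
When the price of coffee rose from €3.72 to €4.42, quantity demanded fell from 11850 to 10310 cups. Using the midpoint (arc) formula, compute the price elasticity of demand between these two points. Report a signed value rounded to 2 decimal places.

-0.81

%ΔQ = (10310 − 11850) / [(11850 + 10310)/2] = -1540/11080 = -0.138989…
%ΔP = (4.42 − 3.72) / [(3.72 + 4.42)/2] = 0.7/4.07 = 0.171990…
Arc Ed = %ΔQ / %ΔP = (-1540/11080) / (0.7/4.07) = -0.8081…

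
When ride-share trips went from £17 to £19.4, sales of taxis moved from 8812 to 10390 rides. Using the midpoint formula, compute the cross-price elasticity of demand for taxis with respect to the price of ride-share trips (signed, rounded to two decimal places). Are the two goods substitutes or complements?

%ΔQ_{taxis} = (10390 − 8812)/avg = 1578/9601 = 0.164357…
%ΔP_{ride-share trips} = (19.4 − 17)/avg = 2.4/18.2 = 0.131868…
E_cross = (1578/9601) / (2.4/18.2) = 1.2463…
E_cross > 0 ⇒ the goods are substitutes.

1.25; substitutes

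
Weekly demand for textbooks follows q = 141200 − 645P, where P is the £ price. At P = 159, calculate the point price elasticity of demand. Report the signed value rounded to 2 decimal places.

-2.65

dq/dP = −645. At P = 159, q = 141200 − 645(159) = 38645.
Ed = (dq/dP)·(P/q) = −645 × (159/38645) = -2.6537…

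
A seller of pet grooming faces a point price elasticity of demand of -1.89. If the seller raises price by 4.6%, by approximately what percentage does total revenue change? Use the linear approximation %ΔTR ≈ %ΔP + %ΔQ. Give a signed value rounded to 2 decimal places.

-4.09%

%ΔQ ≈ Ed × %ΔP = (-1.89) × (+4.6%) = -8.6940%
%ΔTR ≈ %ΔP + %ΔQ = (+4.6%) + (-8.6940%) = -4.0940%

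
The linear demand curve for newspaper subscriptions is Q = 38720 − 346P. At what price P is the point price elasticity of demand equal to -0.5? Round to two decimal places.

37.30

Ed = −346P/(38720 − 346P). Set this equal to -0.5:
346P = 0.5·(38720 − 346P) ⇒ 346P(1 + 0.5) = 0.5·38720
P = 0.5·38720 / (346·1.5) = 37.3025…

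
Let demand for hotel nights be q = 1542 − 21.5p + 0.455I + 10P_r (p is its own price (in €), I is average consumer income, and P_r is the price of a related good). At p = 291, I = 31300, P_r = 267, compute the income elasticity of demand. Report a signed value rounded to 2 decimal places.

1.17

At the given values, q = 1542 − 21.5(291) + 0.455(31300) + 10(267) = 12197.
∂q/∂I = 0.455.
E = (0.455) × (31300/12197) = 1.1676…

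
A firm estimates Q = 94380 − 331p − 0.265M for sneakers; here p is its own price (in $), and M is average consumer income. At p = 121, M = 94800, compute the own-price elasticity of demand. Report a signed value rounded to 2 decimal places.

At the given values, Q = 94380 − 331(121) − 0.265(94800) = 29207.
∂Q/∂p = −331.
E = (-331) × (121/29207) = -1.3712…

-1.37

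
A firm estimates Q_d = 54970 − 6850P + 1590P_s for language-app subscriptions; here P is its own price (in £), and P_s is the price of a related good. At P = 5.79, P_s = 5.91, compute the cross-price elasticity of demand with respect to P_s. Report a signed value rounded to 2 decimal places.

At the given values, Q_d = 54970 − 6850(5.79) + 1590(5.91) = 24705.4.
∂Q_d/∂P_s = 1590.
E = (1590) × (5.91/24705.4) = 0.3803…

0.38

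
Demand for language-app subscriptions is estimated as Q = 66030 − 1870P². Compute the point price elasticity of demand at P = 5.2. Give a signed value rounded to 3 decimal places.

dQ/dP = −2·1870·P = -19448. At P = 5.2, Q = 15465.2.
Ed = (dQ/dP)·(P/Q) = (-19448) × (5.2/15465.2) = -6.53917…

-6.539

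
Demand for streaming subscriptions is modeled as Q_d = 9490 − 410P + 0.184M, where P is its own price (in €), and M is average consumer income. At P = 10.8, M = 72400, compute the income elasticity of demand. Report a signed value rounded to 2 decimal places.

At the given values, Q_d = 9490 − 410(10.8) + 0.184(72400) = 18383.6.
∂Q_d/∂M = 0.184.
E = (0.184) × (72400/18383.6) = 0.7246…

0.72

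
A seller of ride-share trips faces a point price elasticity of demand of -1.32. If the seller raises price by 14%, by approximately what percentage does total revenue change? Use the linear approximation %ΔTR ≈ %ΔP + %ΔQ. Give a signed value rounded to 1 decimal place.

-4.5%

%ΔQ ≈ Ed × %ΔP = (-1.32) × (+14%) = -18.4800%
%ΔTR ≈ %ΔP + %ΔQ = (+14%) + (-18.4800%) = -4.4800%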